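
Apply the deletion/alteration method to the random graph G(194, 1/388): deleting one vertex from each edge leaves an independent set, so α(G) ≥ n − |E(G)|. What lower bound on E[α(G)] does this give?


E[|E(G)|] = C(194, 2)·p = 18721 · (1/388) = 193/4.
E[α(G)] ≥ n − E[|E(G)|] = 194 − 193/4 = 583/4.
Numerically: ≈ 145.7500.
(This is only a lower bound; the true E[α(G)] may be larger.)

E[α(G)] ≥ 583/4 ≈ 145.7500.


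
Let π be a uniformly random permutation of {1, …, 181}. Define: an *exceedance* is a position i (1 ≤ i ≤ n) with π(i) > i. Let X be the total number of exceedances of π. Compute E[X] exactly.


Write X = Σ_{i=1}^{181} X_i, where X_i = 1_{π(i) > i}.
For each fixed i, π(i) is uniform over {1, …, 181} (marginal of a uniform permutation), so P[π(i) > i] = (n − i)/n. Summing: Σ_{i=1}^{181} (n − i)/n = (0 + 1 + … + 180)/181 = 181(181 − 1)/(2·181) = (181 − 1)/2.
Hence E[X] = Σ_{i=1}^{181} (181 − i)/181 = 90 ≈ 90.000000.

E[X] = 90 = 90.000000.


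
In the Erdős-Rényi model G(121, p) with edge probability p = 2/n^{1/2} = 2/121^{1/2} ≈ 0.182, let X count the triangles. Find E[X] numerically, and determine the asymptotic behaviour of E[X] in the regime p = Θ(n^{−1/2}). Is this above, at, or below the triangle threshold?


Number of potential triangles: C(121, 3) = 287980.
Each occurs with probability p³ ≈ (0.182)³ ≈ 6.01052e-03.
By linearity: E[X] = C(121, 3)·p³ ≈ 287980 · 6.01052e-03 ≈ 1730.909.
Since α = 1/2 < 1, p = c/n^{1/2} ≫ 1/n is above the triangle threshold p ~ 1/n. Asymptotically E[X] ~ (c³/6)·n^{3(1−α)} = (2³/6)·n^{1.5} → ∞; triangles are abundant w.h.p.

E[X] ≈ 1730.909; in regime p = Θ(1/n^{1/2}) E[X] diverges (above the triangle threshold p ~ 1/n).


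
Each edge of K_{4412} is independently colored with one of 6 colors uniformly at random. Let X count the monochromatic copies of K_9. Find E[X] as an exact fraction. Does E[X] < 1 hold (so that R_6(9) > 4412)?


E[X] = C(4412, 9) · 6^{1 − 36} = 1731452449760113018141823620 · 6^{−35} = 1731452449760113018141823620/1719070799748422591028658176.
As a reduced fraction: E[X] = 432863112440028254535455905/429767699937105647757164544 ≈ 1.00720.
Is E[X] < 1? NO.
Since E[X] ≥ 1, the first-moment bound is inconclusive at n = 4412; it does NOT by itself certify R_6(9) > 4412.

E[X] = 432863112440028254535455905/429767699937105647757164544 ≈ 1.00720; E[X] ≥ 1; first-moment method inconclusive here.


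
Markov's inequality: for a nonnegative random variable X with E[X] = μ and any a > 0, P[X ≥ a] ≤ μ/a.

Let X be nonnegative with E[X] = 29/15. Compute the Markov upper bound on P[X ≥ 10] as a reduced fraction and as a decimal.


μ = E[X] = 29/15, a = 10.
Markov: P[X ≥ 10] ≤ μ/a = (29/15)/10 = 29/150.
Numerically: ≈ 0.193.
(Since a = 10 > μ = 1.933, the bound 29/150 is < 1 and informative.)

P[X ≥ 10] ≤ 29/150 ≈ 0.193.


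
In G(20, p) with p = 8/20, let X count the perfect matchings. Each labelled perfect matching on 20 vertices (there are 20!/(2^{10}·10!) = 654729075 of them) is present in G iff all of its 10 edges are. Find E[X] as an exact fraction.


K_20 has 20!/(2^{10}·10!) = 654729075 labelled perfect matchings.
For each such perfect matching H, let X_H = 1 if all 10 edges of H are present in G. Then P[X_H = 1] = p^{10} = (2/5)^{10} = 1024/9765625.
Summing the indicators: E[X] = Σ_H E[X_H] = 654729075 · p^{10} = 654729075 · 1024/9765625 = 26817702912/390625.
Numerically: E[X] ≈ 68653.

E[X] = 654729075 · (2/5)^{10} = 26817702912/390625 ≈ 68653.


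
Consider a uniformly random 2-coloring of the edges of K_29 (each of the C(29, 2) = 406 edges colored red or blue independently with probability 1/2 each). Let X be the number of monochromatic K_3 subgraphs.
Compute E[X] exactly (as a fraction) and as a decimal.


Let X = Σ_S X_S over the C(29, 3) = 3654 subsets S of size 3, where X_S = 1 if the K_3 on S is monochromatic.
For a fixed S, the K_3 on S has C(3, 2) = 3 edges. P[all 3 edges red] = (1/2)^3, and likewise for blue, so P[monochromatic] = 2·(1/2)^3 = 2^{1 − 3} = 1/4.
By linearity of expectation: E[X] = C(29, 3) · 2^{1 − 3} = 3654 · 1/4 = 1827/2.
Numerically: E[X] ≈ 913.500000.

E[X] = C(29,3)·2^(1−C(3,2)) = 1827/2 ≈ 913.500000.


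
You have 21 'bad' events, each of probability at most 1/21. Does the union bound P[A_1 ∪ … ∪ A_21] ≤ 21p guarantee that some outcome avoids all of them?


Union bound: P[∪_{i=1}^{21} A_i] ≤ Σ_i P[A_i] ≤ 21·p = 21·(1/21) = 1.
Numerically: 1 ≈ 1.000000.
Is 1 < 1? NO.
Since the bound 1 is ≥ 1, the union bound is uninformative here; it does NOT by itself certify existence.

21·p = 1 ≈ 1.000000; existence NOT certified by the union bound.


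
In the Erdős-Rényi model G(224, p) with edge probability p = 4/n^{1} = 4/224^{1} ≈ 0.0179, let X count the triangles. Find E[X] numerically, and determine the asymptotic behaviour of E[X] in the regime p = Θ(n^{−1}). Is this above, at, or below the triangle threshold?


Number of potential triangles: C(224, 3) = 1848224.
Each occurs with probability p³ ≈ (0.0179)³ ≈ 5.69424e-06.
By linearity: E[X] = C(224, 3)·p³ ≈ 1848224 · 5.69424e-06 ≈ 10.524.
Here α = 1, so p = 4/n is exactly at the triangle threshold p ~ 1/n. Asymptotically E[X] → c³/6 = 4³/6 = 32/3 ≈ 10.667, a bounded constant. In this regime the triangle count is asymptotically Poisson(c³/6).

E[X] ≈ 10.524; in regime p = Θ(1/n^{1}) E[X] stays bounded (at the triangle threshold p ~ 1/n).


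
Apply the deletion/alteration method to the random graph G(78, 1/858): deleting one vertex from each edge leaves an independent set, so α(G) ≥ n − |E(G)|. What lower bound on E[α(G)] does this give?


E[|E(G)|] = C(78, 2)·p = 3003 · (1/858) = 7/2.
E[α(G)] ≥ n − E[|E(G)|] = 78 − 7/2 = 149/2.
Numerically: ≈ 74.5000.
(This is only a lower bound; the true E[α(G)] may be larger.)

E[α(G)] ≥ 149/2 ≈ 74.5000.


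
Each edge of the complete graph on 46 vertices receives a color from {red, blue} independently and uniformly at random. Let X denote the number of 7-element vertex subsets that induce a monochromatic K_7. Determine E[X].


Let X = Σ_S X_S over the C(46, 7) = 53524680 subsets S of size 7, where X_S = 1 if the K_7 on S is monochromatic.
For a fixed S, the K_7 on S has C(7, 2) = 21 edges. P[all 21 edges red] = (1/2)^21, and likewise for blue, so P[monochromatic] = 2·(1/2)^21 = 2^{1 − 21} = 1/1048576.
By linearity of expectation: E[X] = C(46, 7) · 2^{1 − 21} = 53524680 · 1/1048576 = 6690585/131072.
Numerically: E[X] ≈ 51.0451.

E[X] = C(46,7)·2^(1−C(7,2)) = 6690585/131072 ≈ 51.0451.


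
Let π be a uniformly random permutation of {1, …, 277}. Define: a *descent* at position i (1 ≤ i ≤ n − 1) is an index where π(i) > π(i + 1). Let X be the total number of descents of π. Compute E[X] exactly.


Write X = Σ X_I over i = 1, …, 276, with X_I the indicator of one descent.
There are 276 indicators.
For each fixed i, the pair (π(i), π(i+1)) is a uniformly random ordered pair of distinct values from {1, …, 277}; by symmetry P[π(i) > π(i+1)] = 1/2.
By linearity: E[X] = 276 · (1/2) = (277 − 1) · (1/2) = 138 ≈ 138.00000.

E[X] = 138 = 138.00000.


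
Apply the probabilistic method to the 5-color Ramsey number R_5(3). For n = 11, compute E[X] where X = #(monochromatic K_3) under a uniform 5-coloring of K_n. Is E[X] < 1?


E[X] = C(11, 3) · 5^{1 − 3} = 165 · 5^{−2} = 165/25.
As a reduced fraction: E[X] = 33/5 ≈ 6.60000.
Is E[X] < 1? NO.
Since E[X] ≥ 1, the first-moment bound is inconclusive at n = 11; it does NOT by itself certify R_5(3) > 11.

E[X] = 33/5 ≈ 6.60000; E[X] ≥ 1; first-moment method inconclusive here.


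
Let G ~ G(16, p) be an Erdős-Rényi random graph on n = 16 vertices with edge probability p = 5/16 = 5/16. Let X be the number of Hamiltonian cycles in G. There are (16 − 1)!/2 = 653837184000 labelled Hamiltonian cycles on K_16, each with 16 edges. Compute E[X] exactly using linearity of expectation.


K_16 has (16 − 1)!/2 = 653837184000 labelled Hamiltonian cycles.
For each such Hamiltonian cycle H, let X_H = 1 if all 16 edges of H are present in G. Then P[X_H = 1] = p^{16} = (5/16)^{16} = 152587890625/18446744073709551616.
Summing the indicators: E[X] = Σ_H E[X_H] = 653837184000 · p^{16} = 653837184000 · 152587890625/18446744073709551616 = 97429332733154296875/18014398509481984.
Numerically: E[X] ≈ 5408.

E[X] = 653837184000 · (5/16)^{16} = 97429332733154296875/18014398509481984 ≈ 5408.


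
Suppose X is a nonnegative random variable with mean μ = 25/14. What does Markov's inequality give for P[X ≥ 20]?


μ = E[X] = 25/14, a = 20.
Markov: P[X ≥ 20] ≤ μ/a = (25/14)/20 = 5/56.
Numerically: ≈ 0.08929.
(Since a = 20 > μ = 1.78571, the bound 5/56 is < 1 and informative.)

P[X ≥ 20] ≤ 5/56 ≈ 0.08929.


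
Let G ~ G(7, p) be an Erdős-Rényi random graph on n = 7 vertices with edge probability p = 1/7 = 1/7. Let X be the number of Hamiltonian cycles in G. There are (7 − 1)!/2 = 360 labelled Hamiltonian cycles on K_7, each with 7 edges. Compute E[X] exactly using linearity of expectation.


K_7 has (7 − 1)!/2 = 360 labelled Hamiltonian cycles.
For each such Hamiltonian cycle H, let X_H = 1 if all 7 edges of H are present in G. Then P[X_H = 1] = p^{7} = (1/7)^{7} = 1/823543.
By linearity: E[X] = Σ_H E[X_H] = 360 · p^{7} = 360 · 1/823543 = 360/823543.
Numerically: E[X] ≈ 0.000437136.

E[X] = 360 · (1/7)^{7} = 360/823543 ≈ 0.000437136.


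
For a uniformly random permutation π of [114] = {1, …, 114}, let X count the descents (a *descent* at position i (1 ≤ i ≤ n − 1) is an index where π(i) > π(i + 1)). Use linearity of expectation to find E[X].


Write X = Σ X_I over i = 1, …, 113, with X_I the indicator of one descent.
There are 113 indicators.
For each fixed i, the pair (π(i), π(i+1)) is a uniformly random ordered pair of distinct values from {1, …, 114}; by symmetry P[π(i) > π(i+1)] = 1/2.
By linearity: E[X] = 113 · (1/2) = (114 − 1) · (1/2) = 113/2 ≈ 56.500000.

E[X] = 113/2 = 56.500000.


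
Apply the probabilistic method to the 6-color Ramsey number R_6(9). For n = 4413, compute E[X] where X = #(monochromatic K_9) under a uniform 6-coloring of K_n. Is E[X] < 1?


E[X] = C(4413, 9) · 6^{1 − 36} = 1734990840325017881257917265 · 6^{−35} = 1734990840325017881257917265/1719070799748422591028658176.
As a reduced fraction: E[X] = 1734990840325017881257917265/1719070799748422591028658176 ≈ 1.00926.
Is E[X] < 1? NO.
Since E[X] ≥ 1, the first-moment bound is inconclusive at n = 4413; it does NOT by itself certify R_6(9) > 4413.

E[X] = 1734990840325017881257917265/1719070799748422591028658176 ≈ 1.00926; E[X] ≥ 1; first-moment method inconclusive here.


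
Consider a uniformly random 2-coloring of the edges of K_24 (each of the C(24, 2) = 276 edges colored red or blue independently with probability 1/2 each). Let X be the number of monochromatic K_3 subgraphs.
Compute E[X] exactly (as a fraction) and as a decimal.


Let X = Σ_S X_S over the C(24, 3) = 2024 subsets S of size 3, where X_S = 1 if the K_3 on S is monochromatic.
For a fixed S, the K_3 on S has C(3, 2) = 3 edges. P[all 3 edges red] = (1/2)^3, and likewise for blue, so P[monochromatic] = 2·(1/2)^3 = 2^{1 − 3} = 1/4.
By linearity: E[X] = C(24, 3) · 2^{1 − 3} = 2024 · 1/4 = 506.
Numerically: E[X] ≈ 506.000000.

E[X] = C(24,3)·2^(1−C(3,2)) = 506 ≈ 506.000000.


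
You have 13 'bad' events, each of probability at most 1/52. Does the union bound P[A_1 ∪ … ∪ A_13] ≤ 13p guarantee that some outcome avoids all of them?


Union bound: P[∪_{i=1}^{13} A_i] ≤ Σ_i P[A_i] ≤ 13·p = 13·(1/52) = 1/4.
Numerically: 1/4 ≈ 0.2500.
Is 1/4 < 1? YES.
Since P[∪ A_i] ≤ 1/4 < 1, the complement has P[∩ A_i^c] ≥ 1 − 1/4 = 3/4 > 0, so some outcome avoids every A_i.

13·p = 1/4 ≈ 0.2500; existence CERTIFIED by the union bound.


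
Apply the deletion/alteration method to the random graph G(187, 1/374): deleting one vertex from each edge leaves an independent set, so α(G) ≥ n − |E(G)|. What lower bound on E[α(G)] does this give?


E[|E(G)|] = C(187, 2)·p = 17391 · (1/374) = 93/2.
E[α(G)] ≥ n − E[|E(G)|] = 187 − 93/2 = 281/2.
Numerically: ≈ 140.500000.
(This is only a lower bound; the true E[α(G)] may be larger.)

E[α(G)] ≥ 281/2 ≈ 140.500000.


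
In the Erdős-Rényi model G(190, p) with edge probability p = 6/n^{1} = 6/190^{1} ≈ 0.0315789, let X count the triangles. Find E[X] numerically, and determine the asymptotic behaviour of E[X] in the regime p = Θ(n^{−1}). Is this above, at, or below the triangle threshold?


Number of potential triangles: C(190, 3) = 1125180.
Each occurs with probability p³ ≈ (0.0315789)³ ≈ 3.14914711e-05.
By linearity: E[X] = C(190, 3)·p³ ≈ 1125180 · 3.14914711e-05 ≈ 35.433573.
Here α = 1, so p = 6/n is exactly at the triangle threshold p ~ 1/n. Asymptotically E[X] → c³/6 = 6³/6 = 36 ≈ 36.000000, a bounded constant. In this regime the triangle count is asymptotically Poisson(c³/6).

E[X] ≈ 35.433573; in regime p = Θ(1/n^{1}) E[X] stays bounded (at the triangle threshold p ~ 1/n).


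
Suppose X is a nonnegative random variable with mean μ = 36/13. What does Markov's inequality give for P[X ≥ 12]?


μ = E[X] = 36/13, a = 12.
Markov: P[X ≥ 12] ≤ μ/a = (36/13)/12 = 3/13.
Numerically: ≈ 0.230769.
(Since a = 12 > μ = 2.769231, the bound 3/13 is < 1 and informative.)

P[X ≥ 12] ≤ 3/13 ≈ 0.230769.


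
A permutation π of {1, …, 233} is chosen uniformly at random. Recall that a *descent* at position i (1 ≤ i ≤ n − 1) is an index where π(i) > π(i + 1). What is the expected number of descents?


Write X = Σ X_I over i = 1, …, 232, with X_I the indicator of one descent.
There are 232 indicators.
For each fixed i, the pair (π(i), π(i+1)) is a uniformly random ordered pair of distinct values from {1, …, 233}; by symmetry P[π(i) > π(i+1)] = 1/2.
By linearity: E[X] = 232 · (1/2) = (233 − 1) · (1/2) = 116 ≈ 116.00000.

E[X] = 116 = 116.00000.


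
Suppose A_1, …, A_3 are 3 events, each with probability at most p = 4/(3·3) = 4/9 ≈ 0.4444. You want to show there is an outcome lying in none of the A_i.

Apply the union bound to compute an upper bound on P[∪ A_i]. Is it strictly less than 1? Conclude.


Union bound: P[∪_{i=1}^{3} A_i] ≤ Σ_i P[A_i] ≤ 3·p = 3·(4/9) = 4/3.
Numerically: 4/3 ≈ 1.3333.
Is 4/3 < 1? NO.
Since the bound 4/3 is ≥ 1, the union bound is uninformative here; it does NOT by itself certify existence.

3·p = 4/3 ≈ 1.3333; existence NOT certified by the union bound.


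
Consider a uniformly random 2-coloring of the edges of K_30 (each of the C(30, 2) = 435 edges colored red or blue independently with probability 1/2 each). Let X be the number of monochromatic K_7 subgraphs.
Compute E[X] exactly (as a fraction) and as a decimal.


Let X = Σ_S X_S over the C(30, 7) = 2035800 subsets S of size 7, where X_S = 1 if the K_7 on S is monochromatic.
For a fixed S, the K_7 on S has C(7, 2) = 21 edges. P[all 21 edges red] = (1/2)^21, and likewise for blue, so P[monochromatic] = 2·(1/2)^21 = 2^{1 − 21} = 1/1048576.
By linearity of expectation: E[X] = C(30, 7) · 2^{1 − 21} = 2035800 · 1/1048576 = 254475/131072.
Numerically: E[X] ≈ 1.9415.

E[X] = C(30,7)·2^(1−C(7,2)) = 254475/131072 ≈ 1.9415.


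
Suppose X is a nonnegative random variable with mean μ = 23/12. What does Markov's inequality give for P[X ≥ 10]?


μ = E[X] = 23/12, a = 10.
Markov: P[X ≥ 10] ≤ μ/a = (23/12)/10 = 23/120.
Numerically: ≈ 0.1917.
(Since a = 10 > μ = 1.9167, the bound 23/120 is < 1 and informative.)

P[X ≥ 10] ≤ 23/120 ≈ 0.1917.


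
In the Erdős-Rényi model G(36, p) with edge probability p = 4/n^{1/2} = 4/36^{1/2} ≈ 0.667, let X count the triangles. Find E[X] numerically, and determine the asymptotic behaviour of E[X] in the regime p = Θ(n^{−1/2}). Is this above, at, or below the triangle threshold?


Number of potential triangles: C(36, 3) = 7140.
Each occurs with probability p³ ≈ (0.667)³ ≈ 2.96296e-01.
By linearity: E[X] = C(36, 3)·p³ ≈ 7140 · 2.96296e-01 ≈ 2115.556.
Since α = 1/2 < 1, p = c/n^{1/2} ≫ 1/n is above the triangle threshold p ~ 1/n. Asymptotically E[X] ~ (c³/6)·n^{3(1−α)} = (4³/6)·n^{1.5} → ∞; triangles are abundant w.h.p.

E[X] ≈ 2115.556; in regime p = Θ(1/n^{1/2}) E[X] diverges (above the triangle threshold p ~ 1/n).


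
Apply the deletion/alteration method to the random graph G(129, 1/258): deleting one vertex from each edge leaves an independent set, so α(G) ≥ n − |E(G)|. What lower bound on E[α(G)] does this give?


E[|E(G)|] = C(129, 2)·p = 8256 · (1/258) = 32.
E[α(G)] ≥ n − E[|E(G)|] = 129 − 32 = 97.
Numerically: ≈ 97.000000.
(This is only a lower bound; the true E[α(G)] may be larger.)

E[α(G)] ≥ 97 ≈ 97.000000.


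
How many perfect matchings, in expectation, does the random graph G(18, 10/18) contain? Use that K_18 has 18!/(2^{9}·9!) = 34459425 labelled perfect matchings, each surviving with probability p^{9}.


K_18 has 18!/(2^{9}·9!) = 34459425 labelled perfect matchings.
For each such perfect matching H, let X_H = 1 if all 9 edges of H are present in G. Then P[X_H = 1] = p^{9} = (5/9)^{9} = 1953125/387420489.
By linearity of expectation: E[X] = Σ_H E[X_H] = 34459425 · p^{9} = 34459425 · 1953125/387420489 = 830908203125/4782969.
Numerically: E[X] ≈ 1.737e+05.

E[X] = 34459425 · (5/9)^{9} = 830908203125/4782969 ≈ 1.737e+05.


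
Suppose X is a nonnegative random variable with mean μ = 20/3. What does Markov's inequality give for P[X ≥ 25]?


μ = E[X] = 20/3, a = 25.
Markov: P[X ≥ 25] ≤ μ/a = (20/3)/25 = 4/15.
Numerically: ≈ 0.26667.
(Since a = 25 > μ = 6.66667, the bound 4/15 is < 1 and informative.)

P[X ≥ 25] ≤ 4/15 ≈ 0.26667.


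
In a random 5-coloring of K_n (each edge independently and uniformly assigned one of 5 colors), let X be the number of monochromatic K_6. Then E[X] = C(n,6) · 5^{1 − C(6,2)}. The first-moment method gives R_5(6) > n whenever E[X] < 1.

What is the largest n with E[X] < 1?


We need C(n, 6) · 5^{1 − 15} < 1, i.e. C(n, 6) < 5^{15 − 1} = 6103515625.
Check values of n near the boundary:
  n = 128: C(128, 6) = 5423611200; 5423611200 < 6103515625? YES
  n = 129: C(129, 6) = 5688177600; 5688177600 < 6103515625? YES
  n = 130: C(130, 6) = 5963412000; 5963412000 < 6103515625? YES
  n = 131: C(131, 6) = 6249655776; 6249655776 < 6103515625? NO
  n = 132: C(132, 6) = 6547258432; 6547258432 < 6103515625? NO
The largest n with C(n, 6) < 6103515625 is n = 130 (where E[X] = 47707296/48828125 ≈ 0.9770454). Hence R_5(6) > 130, i.e. R_5(6) ≥ 131.

Largest n = 130; hence R_5(6) > 130.


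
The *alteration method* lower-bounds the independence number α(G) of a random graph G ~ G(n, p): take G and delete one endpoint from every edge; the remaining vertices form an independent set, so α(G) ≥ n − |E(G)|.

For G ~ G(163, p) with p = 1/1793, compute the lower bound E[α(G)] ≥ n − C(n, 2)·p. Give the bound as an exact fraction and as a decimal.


E[|E(G)|] = C(163, 2)·p = 13203 · (1/1793) = 81/11.
E[α(G)] ≥ n − E[|E(G)|] = 163 − 81/11 = 1712/11.
Numerically: ≈ 155.636.
(This is only a lower bound; the true E[α(G)] may be larger.)

E[α(G)] ≥ 1712/11 ≈ 155.636.


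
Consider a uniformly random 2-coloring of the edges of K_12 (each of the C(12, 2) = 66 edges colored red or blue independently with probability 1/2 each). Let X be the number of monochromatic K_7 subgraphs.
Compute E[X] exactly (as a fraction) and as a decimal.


Let X = Σ_S X_S over the C(12, 7) = 792 subsets S of size 7, where X_S = 1 if the K_7 on S is monochromatic.
For a fixed S, the K_7 on S has C(7, 2) = 21 edges. P[all 21 edges red] = (1/2)^21, and likewise for blue, so P[monochromatic] = 2·(1/2)^21 = 2^{1 − 21} = 1/1048576.
Summing: E[X] = C(12, 7) · 2^{1 − 21} = 792 · 1/1048576 = 99/131072.
Numerically: E[X] ≈ 0.001.

E[X] = C(12,7)·2^(1−C(7,2)) = 99/131072 ≈ 0.001.


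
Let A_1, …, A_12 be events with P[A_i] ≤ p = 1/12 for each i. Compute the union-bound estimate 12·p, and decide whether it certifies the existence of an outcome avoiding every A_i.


Union bound: P[∪_{i=1}^{12} A_i] ≤ Σ_i P[A_i] ≤ 12·p = 12·(1/12) = 1.
Numerically: 1 ≈ 1.00000.
Is 1 < 1? NO.
Since the bound 1 is ≥ 1, the union bound is uninformative here; it does NOT by itself certify existence.

12·p = 1 ≈ 1.00000; existence NOT certified by the union bound.


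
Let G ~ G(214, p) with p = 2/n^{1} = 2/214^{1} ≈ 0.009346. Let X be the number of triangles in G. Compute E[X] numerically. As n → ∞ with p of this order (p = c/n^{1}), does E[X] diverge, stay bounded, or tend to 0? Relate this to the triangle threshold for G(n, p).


Number of potential triangles: C(214, 3) = 1610564.
Each occurs with probability p³ ≈ (0.009346)³ ≈ 8.162979e-07.
By linearity: E[X] = C(214, 3)·p³ ≈ 1610564 · 8.162979e-07 ≈ 1.3147.
Here α = 1, so p = 2/n is exactly at the triangle threshold p ~ 1/n. Asymptotically E[X] → c³/6 = 2³/6 = 4/3 ≈ 1.3333, a bounded constant. In this regime the triangle count is asymptotically Poisson(c³/6).

E[X] ≈ 1.3147; in regime p = Θ(1/n^{1}) E[X] stays bounded (at the triangle threshold p ~ 1/n).


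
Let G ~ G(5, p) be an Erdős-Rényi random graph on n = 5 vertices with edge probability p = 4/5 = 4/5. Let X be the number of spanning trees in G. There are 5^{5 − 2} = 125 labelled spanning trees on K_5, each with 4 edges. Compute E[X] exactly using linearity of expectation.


K_5 has 5^{5 − 2} = 125 labelled spanning trees.
For each such spanning tree H, let X_H = 1 if all 4 edges of H are present in G. Then P[X_H = 1] = p^{4} = (4/5)^{4} = 256/625.
Summing the indicators: E[X] = Σ_H E[X_H] = 125 · p^{4} = 125 · 256/625 = 256/5.
Numerically: E[X] ≈ 51.2.

E[X] = 125 · (4/5)^{4} = 256/5 ≈ 51.2.


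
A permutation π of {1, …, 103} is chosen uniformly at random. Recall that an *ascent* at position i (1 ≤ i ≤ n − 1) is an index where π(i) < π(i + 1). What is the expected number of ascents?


Write X = Σ X_I over i = 1, …, 102, with X_I the indicator of one ascent.
There are 102 indicators.
For each fixed i, the pair (π(i), π(i+1)) is a uniformly random ordered pair of distinct values from {1, …, 103}; by symmetry P[π(i) < π(i+1)] = 1/2.
By linearity: E[X] = 102 · (1/2) = (103 − 1) · (1/2) = 51 ≈ 51.00000.

E[X] = 51 = 51.00000.


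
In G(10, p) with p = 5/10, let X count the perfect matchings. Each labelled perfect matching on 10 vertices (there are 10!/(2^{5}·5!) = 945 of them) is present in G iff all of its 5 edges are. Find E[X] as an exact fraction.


K_10 has 10!/(2^{5}·5!) = 945 labelled perfect matchings.
For each such perfect matching H, let X_H = 1 if all 5 edges of H are present in G. Then P[X_H = 1] = p^{5} = (1/2)^{5} = 1/32.
By linearity of expectation: E[X] = Σ_H E[X_H] = 945 · p^{5} = 945 · 1/32 = 945/32.
Numerically: E[X] ≈ 29.5.

E[X] = 945 · (1/2)^{5} = 945/32 ≈ 29.5.


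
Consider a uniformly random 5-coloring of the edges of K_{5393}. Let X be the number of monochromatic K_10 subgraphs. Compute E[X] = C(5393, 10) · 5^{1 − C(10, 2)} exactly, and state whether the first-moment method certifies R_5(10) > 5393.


E[X] = C(5393, 10) · 5^{1 − 45} = 5687418968154238267170642278008 · 5^{−44} = 5687418968154238267170642278008/5684341886080801486968994140625.
As a reduced fraction: E[X] = 5687418968154238267170642278008/5684341886080801486968994140625 ≈ 1.00054.
Is E[X] < 1? NO.
Since E[X] ≥ 1, the first-moment bound is inconclusive at n = 5393; it does NOT by itself certify R_5(10) > 5393.

E[X] = 5687418968154238267170642278008/5684341886080801486968994140625 ≈ 1.00054; E[X] ≥ 1; first-moment method inconclusive here.


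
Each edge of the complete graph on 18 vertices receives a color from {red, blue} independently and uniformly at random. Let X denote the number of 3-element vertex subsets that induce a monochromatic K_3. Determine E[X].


Let X = Σ_S X_S over the C(18, 3) = 816 subsets S of size 3, where X_S = 1 if the K_3 on S is monochromatic.
For a fixed S, the K_3 on S has C(3, 2) = 3 edges. P[all 3 edges red] = (1/2)^3, and likewise for blue, so P[monochromatic] = 2·(1/2)^3 = 2^{1 − 3} = 1/4.
By linearity: E[X] = C(18, 3) · 2^{1 − 3} = 816 · 1/4 = 204.
Numerically: E[X] ≈ 204.00000.

E[X] = C(18,3)·2^(1−C(3,2)) = 204 ≈ 204.00000.


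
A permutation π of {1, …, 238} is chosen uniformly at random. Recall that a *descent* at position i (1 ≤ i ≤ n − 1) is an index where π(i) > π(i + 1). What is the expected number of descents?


Write X = Σ X_I over i = 1, …, 237, with X_I the indicator of one descent.
There are 237 indicators.
For each fixed i, the pair (π(i), π(i+1)) is a uniformly random ordered pair of distinct values from {1, …, 238}; by symmetry P[π(i) > π(i+1)] = 1/2.
By linearity: E[X] = 237 · (1/2) = (238 − 1) · (1/2) = 237/2 ≈ 118.5000.

E[X] = 237/2 = 118.5000.


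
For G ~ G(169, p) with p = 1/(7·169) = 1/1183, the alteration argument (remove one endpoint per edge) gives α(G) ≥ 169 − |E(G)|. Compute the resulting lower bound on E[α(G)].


E[|E(G)|] = C(169, 2)·p = 14196 · (1/1183) = 12.
E[α(G)] ≥ n − E[|E(G)|] = 169 − 12 = 157.
Numerically: ≈ 157.0000.
(This is only a lower bound; the true E[α(G)] may be larger.)

E[α(G)] ≥ 157 ≈ 157.0000.


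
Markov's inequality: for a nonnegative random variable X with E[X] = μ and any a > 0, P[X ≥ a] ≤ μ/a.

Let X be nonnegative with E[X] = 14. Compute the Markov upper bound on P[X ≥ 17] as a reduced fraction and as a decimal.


μ = E[X] = 14, a = 17.
Markov: P[X ≥ 17] ≤ μ/a = (14)/17 = 14/17.
Numerically: ≈ 0.823529.
(Since a = 17 > μ = 14.000000, the bound 14/17 is < 1 and informative.)

P[X ≥ 17] ≤ 14/17 ≈ 0.823529.


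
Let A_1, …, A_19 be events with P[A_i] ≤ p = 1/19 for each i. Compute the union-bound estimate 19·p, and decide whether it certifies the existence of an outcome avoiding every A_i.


Union bound: P[∪_{i=1}^{19} A_i] ≤ Σ_i P[A_i] ≤ 19·p = 19·(1/19) = 1.
Numerically: 1 ≈ 1.0000.
Is 1 < 1? NO.
Since the bound 1 is ≥ 1, the union bound is uninformative here; it does NOT by itself certify existence.

19·p = 1 ≈ 1.0000; existence NOT certified by the union bound.


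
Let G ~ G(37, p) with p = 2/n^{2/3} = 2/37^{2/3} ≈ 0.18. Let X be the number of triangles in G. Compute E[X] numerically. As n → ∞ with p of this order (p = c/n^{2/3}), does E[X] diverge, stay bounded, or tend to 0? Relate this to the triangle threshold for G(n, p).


Number of potential triangles: C(37, 3) = 7770.
Each occurs with probability p³ ≈ (0.18)³ ≈ 5.84368e-03.
By linearity: E[X] = C(37, 3)·p³ ≈ 7770 · 5.84368e-03 ≈ 45.405.
Since α = 2/3 < 1, p = c/n^{2/3} ≫ 1/n is above the triangle threshold p ~ 1/n. Asymptotically E[X] ~ (c³/6)·n^{3(1−α)} = (2³/6)·n^{1} → ∞; triangles are abundant w.h.p.

E[X] ≈ 45.405; in regime p = Θ(1/n^{2/3}) E[X] diverges (above the triangle threshold p ~ 1/n).


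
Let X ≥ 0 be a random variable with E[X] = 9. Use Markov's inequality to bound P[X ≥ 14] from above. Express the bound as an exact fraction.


μ = E[X] = 9, a = 14.
Markov: P[X ≥ 14] ≤ μ/a = (9)/14 = 9/14.
Numerically: ≈ 0.64286.
(Since a = 14 > μ = 9.00000, the bound 9/14 is < 1 and informative.)

P[X ≥ 14] ≤ 9/14 ≈ 0.64286.


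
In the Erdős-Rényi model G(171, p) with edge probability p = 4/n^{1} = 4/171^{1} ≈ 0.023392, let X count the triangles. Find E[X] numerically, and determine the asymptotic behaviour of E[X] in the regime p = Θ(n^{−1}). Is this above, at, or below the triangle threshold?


Number of potential triangles: C(171, 3) = 818805.
Each occurs with probability p³ ≈ (0.023392)³ ≈ 1.2799460e-05.
By linearity: E[X] = C(171, 3)·p³ ≈ 818805 · 1.2799460e-05 ≈ 10.48026.
Here α = 1, so p = 4/n is exactly at the triangle threshold p ~ 1/n. Asymptotically E[X] → c³/6 = 4³/6 = 32/3 ≈ 10.66667, a bounded constant. In this regime the triangle count is asymptotically Poisson(c³/6).

E[X] ≈ 10.48026; in regime p = Θ(1/n^{1}) E[X] stays bounded (at the triangle threshold p ~ 1/n).


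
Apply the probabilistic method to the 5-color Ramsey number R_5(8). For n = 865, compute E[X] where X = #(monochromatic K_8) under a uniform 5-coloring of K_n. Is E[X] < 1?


E[X] = C(865, 8) · 5^{1 − 28} = 7525050909487743060 · 5^{−27} = 7525050909487743060/7450580596923828125.
As a reduced fraction: E[X] = 1505010181897548612/1490116119384765625 ≈ 1.0099952.
Is E[X] < 1? NO.
Since E[X] ≥ 1, the first-moment bound is inconclusive at n = 865; it does NOT by itself certify R_5(8) > 865.

E[X] = 1505010181897548612/1490116119384765625 ≈ 1.0099952; E[X] ≥ 1; first-moment method inconclusive here.


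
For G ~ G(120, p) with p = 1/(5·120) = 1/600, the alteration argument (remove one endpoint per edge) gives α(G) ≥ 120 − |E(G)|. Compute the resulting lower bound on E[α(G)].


E[|E(G)|] = C(120, 2)·p = 7140 · (1/600) = 119/10.
E[α(G)] ≥ n − E[|E(G)|] = 120 − 119/10 = 1081/10.
Numerically: ≈ 108.100.
(This is only a lower bound; the true E[α(G)] may be larger.)

E[α(G)] ≥ 1081/10 ≈ 108.100.


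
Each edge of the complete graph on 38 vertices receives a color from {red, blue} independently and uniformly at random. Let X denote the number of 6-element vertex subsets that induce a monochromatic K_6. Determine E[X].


Let X = Σ_S X_S over the C(38, 6) = 2760681 subsets S of size 6, where X_S = 1 if the K_6 on S is monochromatic.
For a fixed S, the K_6 on S has C(6, 2) = 15 edges. P[all 15 edges red] = (1/2)^15, and likewise for blue, so P[monochromatic] = 2·(1/2)^15 = 2^{1 − 15} = 1/16384.
Summing: E[X] = C(38, 6) · 2^{1 − 15} = 2760681 · 1/16384 = 2760681/16384.
Numerically: E[X] ≈ 168.498596.

E[X] = C(38,6)·2^(1−C(6,2)) = 2760681/16384 ≈ 168.498596.


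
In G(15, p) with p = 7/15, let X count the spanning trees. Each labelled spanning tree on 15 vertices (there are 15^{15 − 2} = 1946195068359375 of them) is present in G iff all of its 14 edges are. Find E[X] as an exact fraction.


K_15 has 15^{15 − 2} = 1946195068359375 labelled spanning trees.
For each such spanning tree H, let X_H = 1 if all 14 edges of H are present in G. Then P[X_H = 1] = p^{14} = (7/15)^{14} = 678223072849/29192926025390625.
Summing the indicators: E[X] = Σ_H E[X_H] = 1946195068359375 · p^{14} = 1946195068359375 · 678223072849/29192926025390625 = 678223072849/15.
Numerically: E[X] ≈ 4.52149e+10.

E[X] = 1946195068359375 · (7/15)^{14} = 678223072849/15 ≈ 4.52149e+10.


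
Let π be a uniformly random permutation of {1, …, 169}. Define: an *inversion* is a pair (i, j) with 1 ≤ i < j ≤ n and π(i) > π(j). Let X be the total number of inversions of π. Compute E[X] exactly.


Write X = Σ X_I over the C(169, 2) = 14196 pairs i < j, with X_I the indicator of one inversion.
There are 14196 indicators.
For each fixed pair i < j, the values π(i) and π(j) are two distinct elements of {1, …, 169} in uniformly random order; by symmetry P[π(i) > π(j)] = 1/2.
By linearity: E[X] = 14196 · (1/2) = C(169, 2) · (1/2) = 14196/2 = 7098 ≈ 7098.0000.

E[X] = 7098 = 7098.0000.


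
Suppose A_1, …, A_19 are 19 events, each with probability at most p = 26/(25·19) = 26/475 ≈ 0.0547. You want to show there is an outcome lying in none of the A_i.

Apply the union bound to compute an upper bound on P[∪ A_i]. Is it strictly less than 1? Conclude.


Union bound: P[∪_{i=1}^{19} A_i] ≤ Σ_i P[A_i] ≤ 19·p = 19·(26/475) = 26/25.
Numerically: 26/25 ≈ 1.0400.
Is 26/25 < 1? NO.
Since the bound 26/25 is ≥ 1, the union bound is uninformative here; it does NOT by itself certify existence.

19·p = 26/25 ≈ 1.0400; existence NOT certified by the union bound.


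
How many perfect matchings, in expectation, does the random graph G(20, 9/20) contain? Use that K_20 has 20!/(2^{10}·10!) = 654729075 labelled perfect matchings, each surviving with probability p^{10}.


K_20 has 20!/(2^{10}·10!) = 654729075 labelled perfect matchings.
For each such perfect matching H, let X_H = 1 if all 10 edges of H are present in G. Then P[X_H = 1] = p^{10} = (9/20)^{10} = 3486784401/10240000000000.
By linearity: E[X] = Σ_H E[X_H] = 654729075 · p^{10} = 654729075 · 3486784401/10240000000000 = 91315965023646363/409600000000.
Numerically: E[X] ≈ 2.229e+05.

E[X] = 654729075 · (9/20)^{10} = 91315965023646363/409600000000 ≈ 2.229e+05.


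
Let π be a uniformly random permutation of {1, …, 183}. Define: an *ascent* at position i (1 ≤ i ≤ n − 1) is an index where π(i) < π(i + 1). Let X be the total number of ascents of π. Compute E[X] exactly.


Write X = Σ X_I over i = 1, …, 182, with X_I the indicator of one ascent.
There are 182 indicators.
For each fixed i, the pair (π(i), π(i+1)) is a uniformly random ordered pair of distinct values from {1, …, 183}; by symmetry P[π(i) < π(i+1)] = 1/2.
By linearity: E[X] = 182 · (1/2) = (183 − 1) · (1/2) = 91 ≈ 91.00000.

E[X] = 91 = 91.00000.


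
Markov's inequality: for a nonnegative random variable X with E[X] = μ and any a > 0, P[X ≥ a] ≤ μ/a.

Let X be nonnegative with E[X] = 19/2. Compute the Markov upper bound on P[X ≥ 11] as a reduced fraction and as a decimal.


μ = E[X] = 19/2, a = 11.
Markov: P[X ≥ 11] ≤ μ/a = (19/2)/11 = 19/22.
Numerically: ≈ 0.863636.
(Since a = 11 > μ = 9.500000, the bound 19/22 is < 1 and informative.)

P[X ≥ 11] ≤ 19/22 ≈ 0.863636.


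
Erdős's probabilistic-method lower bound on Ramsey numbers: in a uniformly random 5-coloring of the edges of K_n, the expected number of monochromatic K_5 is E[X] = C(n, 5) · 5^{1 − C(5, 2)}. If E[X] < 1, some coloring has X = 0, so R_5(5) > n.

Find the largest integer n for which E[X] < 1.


We need C(n, 5) · 5^{1 − 10} < 1, i.e. C(n, 5) < 5^{10 − 1} = 1953125.
Check values of n near the boundary:
  n = 45: C(45, 5) = 1221759; 1221759 < 1953125? YES
  n = 46: C(46, 5) = 1370754; 1370754 < 1953125? YES
  n = 47: C(47, 5) = 1533939; 1533939 < 1953125? YES
  n = 48: C(48, 5) = 1712304; 1712304 < 1953125? YES
  n = 49: C(49, 5) = 1906884; 1906884 < 1953125? YES
  n = 50: C(50, 5) = 2118760; 2118760 < 1953125? NO
  n = 51: C(51, 5) = 2349060; 2349060 < 1953125? NO
The largest n with C(n, 5) < 1953125 is n = 49 (where E[X] = 1906884/1953125 ≈ 0.976325). Hence R_5(5) > 49, i.e. R_5(5) ≥ 50.

Largest n = 49; hence R_5(5) > 49.


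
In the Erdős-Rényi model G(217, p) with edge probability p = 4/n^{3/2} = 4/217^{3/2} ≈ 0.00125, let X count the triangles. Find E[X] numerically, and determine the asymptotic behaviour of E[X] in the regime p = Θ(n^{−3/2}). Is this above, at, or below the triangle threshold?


Number of potential triangles: C(217, 3) = 1679580.
Each occurs with probability p³ ≈ (0.00125)³ ≈ 1.95935e-09.
By linearity: E[X] = C(217, 3)·p³ ≈ 1679580 · 1.95935e-09 ≈ 0.003.
Since α = 3/2 > 1, p = c/n^{3/2} = o(1/n) is below the triangle threshold p ~ 1/n. Asymptotically E[X] ~ (c³/6)·n^{3(1−α)} = (4³/6)·n^{-1.5} → 0, so by Markov's inequality G has no triangles w.h.p.

E[X] ≈ 0.003; in regime p = Θ(1/n^{3/2}) E[X] tends to 0 (below the triangle threshold p ~ 1/n).


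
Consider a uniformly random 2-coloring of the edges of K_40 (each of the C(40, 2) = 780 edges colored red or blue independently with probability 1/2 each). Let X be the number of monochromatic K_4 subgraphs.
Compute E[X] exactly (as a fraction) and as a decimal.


Let X = Σ_S X_S over the C(40, 4) = 91390 subsets S of size 4, where X_S = 1 if the K_4 on S is monochromatic.
For a fixed S, the K_4 on S has C(4, 2) = 6 edges. P[all 6 edges red] = (1/2)^6, and likewise for blue, so P[monochromatic] = 2·(1/2)^6 = 2^{1 − 6} = 1/32.
By linearity of expectation: E[X] = C(40, 4) · 2^{1 − 6} = 91390 · 1/32 = 45695/16.
Numerically: E[X] ≈ 2855.938.

E[X] = C(40,4)·2^(1−C(4,2)) = 45695/16 ≈ 2855.938.


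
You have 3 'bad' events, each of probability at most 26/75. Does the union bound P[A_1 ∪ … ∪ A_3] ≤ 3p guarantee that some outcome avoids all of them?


Union bound: P[∪_{i=1}^{3} A_i] ≤ Σ_i P[A_i] ≤ 3·p = 3·(26/75) = 26/25.
Numerically: 26/25 ≈ 1.0400.
Is 26/25 < 1? NO.
Since the bound 26/25 is ≥ 1, the union bound is uninformative here; it does NOT by itself certify existence.

3·p = 26/25 ≈ 1.0400; existence NOT certified by the union bound.


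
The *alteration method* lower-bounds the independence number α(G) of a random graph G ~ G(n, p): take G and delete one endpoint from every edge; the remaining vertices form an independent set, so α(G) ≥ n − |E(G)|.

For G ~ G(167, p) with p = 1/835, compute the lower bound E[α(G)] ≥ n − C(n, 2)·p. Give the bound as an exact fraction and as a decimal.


E[|E(G)|] = C(167, 2)·p = 13861 · (1/835) = 83/5.
E[α(G)] ≥ n − E[|E(G)|] = 167 − 83/5 = 752/5.
Numerically: ≈ 150.4000.
(This is only a lower bound; the true E[α(G)] may be larger.)

E[α(G)] ≥ 752/5 ≈ 150.4000.


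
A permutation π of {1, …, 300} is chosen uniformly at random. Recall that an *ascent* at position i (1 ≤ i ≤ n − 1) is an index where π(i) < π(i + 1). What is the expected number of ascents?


Write X = Σ X_I over i = 1, …, 299, with X_I the indicator of one ascent.
There are 299 indicators.
For each fixed i, the pair (π(i), π(i+1)) is a uniformly random ordered pair of distinct values from {1, …, 300}; by symmetry P[π(i) < π(i+1)] = 1/2.
By linearity: E[X] = 299 · (1/2) = (300 − 1) · (1/2) = 299/2 ≈ 149.50000.

E[X] = 299/2 = 149.50000.


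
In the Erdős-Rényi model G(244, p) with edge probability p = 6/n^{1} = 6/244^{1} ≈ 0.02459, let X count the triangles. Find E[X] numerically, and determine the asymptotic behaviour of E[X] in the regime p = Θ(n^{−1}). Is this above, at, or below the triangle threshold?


Number of potential triangles: C(244, 3) = 2391444.
Each occurs with probability p³ ≈ (0.02459)³ ≈ 1.4869086e-05.
By linearity: E[X] = C(244, 3)·p³ ≈ 2391444 · 1.4869086e-05 ≈ 35.55859.
Here α = 1, so p = 6/n is exactly at the triangle threshold p ~ 1/n. Asymptotically E[X] → c³/6 = 6³/6 = 36 ≈ 36.00000, a bounded constant. In this regime the triangle count is asymptotically Poisson(c³/6).

E[X] ≈ 35.55859; in regime p = Θ(1/n^{1}) E[X] stays bounded (at the triangle threshold p ~ 1/n).


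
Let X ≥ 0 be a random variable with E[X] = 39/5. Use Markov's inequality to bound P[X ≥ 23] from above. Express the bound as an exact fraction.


μ = E[X] = 39/5, a = 23.
Markov: P[X ≥ 23] ≤ μ/a = (39/5)/23 = 39/115.
Numerically: ≈ 0.339130.
(Since a = 23 > μ = 7.800000, the bound 39/115 is < 1 and informative.)

P[X ≥ 23] ≤ 39/115 ≈ 0.339130.


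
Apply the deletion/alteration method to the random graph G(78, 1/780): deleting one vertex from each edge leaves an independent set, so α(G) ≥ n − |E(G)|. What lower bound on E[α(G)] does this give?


E[|E(G)|] = C(78, 2)·p = 3003 · (1/780) = 77/20.
E[α(G)] ≥ n − E[|E(G)|] = 78 − 77/20 = 1483/20.
Numerically: ≈ 74.15000.
(This is only a lower bound; the true E[α(G)] may be larger.)

E[α(G)] ≥ 1483/20 ≈ 74.15000.


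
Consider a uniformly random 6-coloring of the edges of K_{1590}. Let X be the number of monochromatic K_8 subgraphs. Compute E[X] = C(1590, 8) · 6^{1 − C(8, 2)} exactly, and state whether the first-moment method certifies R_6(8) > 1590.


E[X] = C(1590, 8) · 6^{1 − 28} = 995397314198933813310 · 6^{−27} = 995397314198933813310/1023490369077469249536.
As a reduced fraction: E[X] = 55299850788829656295/56860576059859402752 ≈ 0.9725517.
Is E[X] < 1? YES.
Since E[X] < 1, there exists a 6-coloring of K_{1590} with no monochromatic K_8; hence R_6(8) > 1590.

E[X] = 55299850788829656295/56860576059859402752 ≈ 0.9725517; E[X] < 1, so R_6(8) > 1590.
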